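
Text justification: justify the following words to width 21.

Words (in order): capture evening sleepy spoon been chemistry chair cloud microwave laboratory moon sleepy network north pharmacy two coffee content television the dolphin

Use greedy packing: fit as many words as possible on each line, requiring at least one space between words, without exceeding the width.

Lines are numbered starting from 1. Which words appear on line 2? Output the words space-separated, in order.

Line 1: ['capture', 'evening'] (min_width=15, slack=6)
Line 2: ['sleepy', 'spoon', 'been'] (min_width=17, slack=4)
Line 3: ['chemistry', 'chair', 'cloud'] (min_width=21, slack=0)
Line 4: ['microwave', 'laboratory'] (min_width=20, slack=1)
Line 5: ['moon', 'sleepy', 'network'] (min_width=19, slack=2)
Line 6: ['north', 'pharmacy', 'two'] (min_width=18, slack=3)
Line 7: ['coffee', 'content'] (min_width=14, slack=7)
Line 8: ['television', 'the'] (min_width=14, slack=7)
Line 9: ['dolphin'] (min_width=7, slack=14)

Answer: sleepy spoon been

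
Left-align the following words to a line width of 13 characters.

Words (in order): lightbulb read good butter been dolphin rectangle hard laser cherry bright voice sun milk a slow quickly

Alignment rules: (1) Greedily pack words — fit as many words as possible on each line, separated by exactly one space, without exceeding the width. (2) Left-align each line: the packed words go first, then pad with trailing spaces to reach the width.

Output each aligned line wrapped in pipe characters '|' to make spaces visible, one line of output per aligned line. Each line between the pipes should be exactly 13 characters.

Answer: |lightbulb    |
|read good    |
|butter been  |
|dolphin      |
|rectangle    |
|hard laser   |
|cherry bright|
|voice sun    |
|milk a slow  |
|quickly      |

Derivation:
Line 1: ['lightbulb'] (min_width=9, slack=4)
Line 2: ['read', 'good'] (min_width=9, slack=4)
Line 3: ['butter', 'been'] (min_width=11, slack=2)
Line 4: ['dolphin'] (min_width=7, slack=6)
Line 5: ['rectangle'] (min_width=9, slack=4)
Line 6: ['hard', 'laser'] (min_width=10, slack=3)
Line 7: ['cherry', 'bright'] (min_width=13, slack=0)
Line 8: ['voice', 'sun'] (min_width=9, slack=4)
Line 9: ['milk', 'a', 'slow'] (min_width=11, slack=2)
Line 10: ['quickly'] (min_width=7, slack=6)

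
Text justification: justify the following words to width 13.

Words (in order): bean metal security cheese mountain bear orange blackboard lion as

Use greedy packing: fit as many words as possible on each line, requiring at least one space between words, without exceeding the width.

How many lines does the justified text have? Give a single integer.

Line 1: ['bean', 'metal'] (min_width=10, slack=3)
Line 2: ['security'] (min_width=8, slack=5)
Line 3: ['cheese'] (min_width=6, slack=7)
Line 4: ['mountain', 'bear'] (min_width=13, slack=0)
Line 5: ['orange'] (min_width=6, slack=7)
Line 6: ['blackboard'] (min_width=10, slack=3)
Line 7: ['lion', 'as'] (min_width=7, slack=6)
Total lines: 7

Answer: 7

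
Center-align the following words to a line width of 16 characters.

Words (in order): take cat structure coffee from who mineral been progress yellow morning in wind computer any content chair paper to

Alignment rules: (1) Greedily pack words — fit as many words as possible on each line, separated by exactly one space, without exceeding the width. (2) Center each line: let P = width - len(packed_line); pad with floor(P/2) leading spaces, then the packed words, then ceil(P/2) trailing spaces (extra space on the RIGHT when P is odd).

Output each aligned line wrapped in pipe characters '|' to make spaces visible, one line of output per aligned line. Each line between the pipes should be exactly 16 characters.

Line 1: ['take', 'cat'] (min_width=8, slack=8)
Line 2: ['structure', 'coffee'] (min_width=16, slack=0)
Line 3: ['from', 'who', 'mineral'] (min_width=16, slack=0)
Line 4: ['been', 'progress'] (min_width=13, slack=3)
Line 5: ['yellow', 'morning'] (min_width=14, slack=2)
Line 6: ['in', 'wind', 'computer'] (min_width=16, slack=0)
Line 7: ['any', 'content'] (min_width=11, slack=5)
Line 8: ['chair', 'paper', 'to'] (min_width=14, slack=2)

Answer: |    take cat    |
|structure coffee|
|from who mineral|
| been progress  |
| yellow morning |
|in wind computer|
|  any content   |
| chair paper to |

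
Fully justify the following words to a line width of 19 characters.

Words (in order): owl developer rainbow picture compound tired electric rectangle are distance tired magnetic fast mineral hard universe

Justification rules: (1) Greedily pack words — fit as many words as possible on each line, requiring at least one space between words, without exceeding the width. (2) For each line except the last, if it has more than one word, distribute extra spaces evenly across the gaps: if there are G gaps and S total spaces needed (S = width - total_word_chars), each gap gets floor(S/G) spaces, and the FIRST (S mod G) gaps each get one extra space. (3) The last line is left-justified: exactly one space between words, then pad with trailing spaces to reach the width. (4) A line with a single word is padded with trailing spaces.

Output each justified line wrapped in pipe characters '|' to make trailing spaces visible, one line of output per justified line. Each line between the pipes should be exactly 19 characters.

Answer: |owl       developer|
|rainbow     picture|
|compound      tired|
|electric  rectangle|
|are  distance tired|
|magnetic       fast|
|mineral        hard|
|universe           |

Derivation:
Line 1: ['owl', 'developer'] (min_width=13, slack=6)
Line 2: ['rainbow', 'picture'] (min_width=15, slack=4)
Line 3: ['compound', 'tired'] (min_width=14, slack=5)
Line 4: ['electric', 'rectangle'] (min_width=18, slack=1)
Line 5: ['are', 'distance', 'tired'] (min_width=18, slack=1)
Line 6: ['magnetic', 'fast'] (min_width=13, slack=6)
Line 7: ['mineral', 'hard'] (min_width=12, slack=7)
Line 8: ['universe'] (min_width=8, slack=11)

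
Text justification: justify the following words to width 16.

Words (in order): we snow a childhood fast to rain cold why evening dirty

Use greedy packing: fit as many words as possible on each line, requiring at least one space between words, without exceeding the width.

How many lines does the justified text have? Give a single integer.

Answer: 4

Derivation:
Line 1: ['we', 'snow', 'a'] (min_width=9, slack=7)
Line 2: ['childhood', 'fast'] (min_width=14, slack=2)
Line 3: ['to', 'rain', 'cold', 'why'] (min_width=16, slack=0)
Line 4: ['evening', 'dirty'] (min_width=13, slack=3)
Total lines: 4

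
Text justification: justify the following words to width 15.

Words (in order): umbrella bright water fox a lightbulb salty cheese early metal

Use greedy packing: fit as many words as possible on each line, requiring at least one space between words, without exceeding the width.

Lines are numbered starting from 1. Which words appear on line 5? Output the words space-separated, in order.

Line 1: ['umbrella', 'bright'] (min_width=15, slack=0)
Line 2: ['water', 'fox', 'a'] (min_width=11, slack=4)
Line 3: ['lightbulb', 'salty'] (min_width=15, slack=0)
Line 4: ['cheese', 'early'] (min_width=12, slack=3)
Line 5: ['metal'] (min_width=5, slack=10)

Answer: metal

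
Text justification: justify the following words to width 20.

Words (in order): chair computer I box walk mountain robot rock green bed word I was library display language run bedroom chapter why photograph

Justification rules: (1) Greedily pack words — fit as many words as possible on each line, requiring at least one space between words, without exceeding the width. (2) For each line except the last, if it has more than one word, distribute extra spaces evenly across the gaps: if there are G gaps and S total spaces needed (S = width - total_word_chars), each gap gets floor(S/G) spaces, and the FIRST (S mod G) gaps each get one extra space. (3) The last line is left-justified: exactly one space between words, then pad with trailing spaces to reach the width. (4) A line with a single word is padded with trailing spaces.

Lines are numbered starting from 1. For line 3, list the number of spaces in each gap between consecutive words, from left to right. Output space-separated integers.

Answer: 2 1 1

Derivation:
Line 1: ['chair', 'computer', 'I', 'box'] (min_width=20, slack=0)
Line 2: ['walk', 'mountain', 'robot'] (min_width=19, slack=1)
Line 3: ['rock', 'green', 'bed', 'word'] (min_width=19, slack=1)
Line 4: ['I', 'was', 'library'] (min_width=13, slack=7)
Line 5: ['display', 'language', 'run'] (min_width=20, slack=0)
Line 6: ['bedroom', 'chapter', 'why'] (min_width=19, slack=1)
Line 7: ['photograph'] (min_width=10, slack=10)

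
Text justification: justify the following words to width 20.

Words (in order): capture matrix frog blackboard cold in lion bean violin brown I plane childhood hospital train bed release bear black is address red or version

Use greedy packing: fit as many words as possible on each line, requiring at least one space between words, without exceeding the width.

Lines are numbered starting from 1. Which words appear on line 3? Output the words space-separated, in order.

Answer: lion bean violin

Derivation:
Line 1: ['capture', 'matrix', 'frog'] (min_width=19, slack=1)
Line 2: ['blackboard', 'cold', 'in'] (min_width=18, slack=2)
Line 3: ['lion', 'bean', 'violin'] (min_width=16, slack=4)
Line 4: ['brown', 'I', 'plane'] (min_width=13, slack=7)
Line 5: ['childhood', 'hospital'] (min_width=18, slack=2)
Line 6: ['train', 'bed', 'release'] (min_width=17, slack=3)
Line 7: ['bear', 'black', 'is'] (min_width=13, slack=7)
Line 8: ['address', 'red', 'or'] (min_width=14, slack=6)
Line 9: ['version'] (min_width=7, slack=13)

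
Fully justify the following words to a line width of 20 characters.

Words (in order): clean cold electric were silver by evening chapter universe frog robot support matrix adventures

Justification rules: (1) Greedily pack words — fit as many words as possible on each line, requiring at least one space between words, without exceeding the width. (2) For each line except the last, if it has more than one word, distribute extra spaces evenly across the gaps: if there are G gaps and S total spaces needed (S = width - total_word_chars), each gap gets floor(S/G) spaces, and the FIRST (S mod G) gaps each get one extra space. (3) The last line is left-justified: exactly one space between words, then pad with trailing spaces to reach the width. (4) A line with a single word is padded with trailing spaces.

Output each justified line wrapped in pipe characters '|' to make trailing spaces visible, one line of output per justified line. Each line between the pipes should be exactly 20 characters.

Answer: |clean  cold electric|
|were    silver    by|
|evening      chapter|
|universe  frog robot|
|support       matrix|
|adventures          |

Derivation:
Line 1: ['clean', 'cold', 'electric'] (min_width=19, slack=1)
Line 2: ['were', 'silver', 'by'] (min_width=14, slack=6)
Line 3: ['evening', 'chapter'] (min_width=15, slack=5)
Line 4: ['universe', 'frog', 'robot'] (min_width=19, slack=1)
Line 5: ['support', 'matrix'] (min_width=14, slack=6)
Line 6: ['adventures'] (min_width=10, slack=10)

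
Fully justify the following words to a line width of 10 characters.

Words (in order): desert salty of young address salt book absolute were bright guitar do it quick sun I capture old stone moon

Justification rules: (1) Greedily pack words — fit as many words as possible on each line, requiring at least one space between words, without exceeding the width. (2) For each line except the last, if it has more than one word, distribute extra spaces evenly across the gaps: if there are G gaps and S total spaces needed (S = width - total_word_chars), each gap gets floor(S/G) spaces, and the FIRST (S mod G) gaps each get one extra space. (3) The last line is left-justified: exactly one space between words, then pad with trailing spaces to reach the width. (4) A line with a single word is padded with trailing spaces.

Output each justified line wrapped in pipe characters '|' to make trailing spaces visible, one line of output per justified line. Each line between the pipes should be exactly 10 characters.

Line 1: ['desert'] (min_width=6, slack=4)
Line 2: ['salty', 'of'] (min_width=8, slack=2)
Line 3: ['young'] (min_width=5, slack=5)
Line 4: ['address'] (min_width=7, slack=3)
Line 5: ['salt', 'book'] (min_width=9, slack=1)
Line 6: ['absolute'] (min_width=8, slack=2)
Line 7: ['were'] (min_width=4, slack=6)
Line 8: ['bright'] (min_width=6, slack=4)
Line 9: ['guitar', 'do'] (min_width=9, slack=1)
Line 10: ['it', 'quick'] (min_width=8, slack=2)
Line 11: ['sun', 'I'] (min_width=5, slack=5)
Line 12: ['capture'] (min_width=7, slack=3)
Line 13: ['old', 'stone'] (min_width=9, slack=1)
Line 14: ['moon'] (min_width=4, slack=6)

Answer: |desert    |
|salty   of|
|young     |
|address   |
|salt  book|
|absolute  |
|were      |
|bright    |
|guitar  do|
|it   quick|
|sun      I|
|capture   |
|old  stone|
|moon      |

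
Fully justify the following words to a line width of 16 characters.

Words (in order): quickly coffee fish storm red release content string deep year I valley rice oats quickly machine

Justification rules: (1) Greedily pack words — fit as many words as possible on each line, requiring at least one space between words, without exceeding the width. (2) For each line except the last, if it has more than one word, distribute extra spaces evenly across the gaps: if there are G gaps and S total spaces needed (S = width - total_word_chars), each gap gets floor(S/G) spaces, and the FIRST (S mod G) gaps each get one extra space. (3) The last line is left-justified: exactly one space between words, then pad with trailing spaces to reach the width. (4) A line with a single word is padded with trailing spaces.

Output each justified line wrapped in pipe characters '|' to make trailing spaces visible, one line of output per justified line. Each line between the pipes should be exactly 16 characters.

Answer: |quickly   coffee|
|fish  storm  red|
|release  content|
|string deep year|
|I   valley  rice|
|oats     quickly|
|machine         |

Derivation:
Line 1: ['quickly', 'coffee'] (min_width=14, slack=2)
Line 2: ['fish', 'storm', 'red'] (min_width=14, slack=2)
Line 3: ['release', 'content'] (min_width=15, slack=1)
Line 4: ['string', 'deep', 'year'] (min_width=16, slack=0)
Line 5: ['I', 'valley', 'rice'] (min_width=13, slack=3)
Line 6: ['oats', 'quickly'] (min_width=12, slack=4)
Line 7: ['machine'] (min_width=7, slack=9)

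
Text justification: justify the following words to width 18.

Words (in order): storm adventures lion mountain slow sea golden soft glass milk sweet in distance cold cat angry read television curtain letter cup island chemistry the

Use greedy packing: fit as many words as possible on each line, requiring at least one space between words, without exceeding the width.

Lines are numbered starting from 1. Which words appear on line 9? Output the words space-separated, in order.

Answer: chemistry the

Derivation:
Line 1: ['storm', 'adventures'] (min_width=16, slack=2)
Line 2: ['lion', 'mountain', 'slow'] (min_width=18, slack=0)
Line 3: ['sea', 'golden', 'soft'] (min_width=15, slack=3)
Line 4: ['glass', 'milk', 'sweet'] (min_width=16, slack=2)
Line 5: ['in', 'distance', 'cold'] (min_width=16, slack=2)
Line 6: ['cat', 'angry', 'read'] (min_width=14, slack=4)
Line 7: ['television', 'curtain'] (min_width=18, slack=0)
Line 8: ['letter', 'cup', 'island'] (min_width=17, slack=1)
Line 9: ['chemistry', 'the'] (min_width=13, slack=5)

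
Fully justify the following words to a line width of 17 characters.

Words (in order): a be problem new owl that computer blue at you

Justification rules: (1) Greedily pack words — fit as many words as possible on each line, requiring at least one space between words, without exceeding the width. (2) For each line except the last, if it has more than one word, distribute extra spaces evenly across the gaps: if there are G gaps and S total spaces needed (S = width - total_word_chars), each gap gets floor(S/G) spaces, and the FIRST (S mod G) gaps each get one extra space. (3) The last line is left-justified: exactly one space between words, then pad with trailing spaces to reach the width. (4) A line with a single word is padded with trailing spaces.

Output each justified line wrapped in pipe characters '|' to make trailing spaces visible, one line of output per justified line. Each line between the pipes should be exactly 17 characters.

Line 1: ['a', 'be', 'problem', 'new'] (min_width=16, slack=1)
Line 2: ['owl', 'that', 'computer'] (min_width=17, slack=0)
Line 3: ['blue', 'at', 'you'] (min_width=11, slack=6)

Answer: |a  be problem new|
|owl that computer|
|blue at you      |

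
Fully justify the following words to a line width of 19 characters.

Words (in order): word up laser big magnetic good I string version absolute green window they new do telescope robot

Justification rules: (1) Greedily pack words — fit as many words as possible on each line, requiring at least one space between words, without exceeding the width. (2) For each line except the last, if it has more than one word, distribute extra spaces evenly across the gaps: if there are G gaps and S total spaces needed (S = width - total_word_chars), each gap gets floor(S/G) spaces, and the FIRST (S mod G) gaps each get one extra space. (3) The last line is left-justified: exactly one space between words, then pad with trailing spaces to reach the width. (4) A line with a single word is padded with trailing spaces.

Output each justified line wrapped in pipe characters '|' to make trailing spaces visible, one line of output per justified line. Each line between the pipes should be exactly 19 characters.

Answer: |word  up  laser big|
|magnetic   good   I|
|string      version|
|absolute      green|
|window  they new do|
|telescope robot    |

Derivation:
Line 1: ['word', 'up', 'laser', 'big'] (min_width=17, slack=2)
Line 2: ['magnetic', 'good', 'I'] (min_width=15, slack=4)
Line 3: ['string', 'version'] (min_width=14, slack=5)
Line 4: ['absolute', 'green'] (min_width=14, slack=5)
Line 5: ['window', 'they', 'new', 'do'] (min_width=18, slack=1)
Line 6: ['telescope', 'robot'] (min_width=15, slack=4)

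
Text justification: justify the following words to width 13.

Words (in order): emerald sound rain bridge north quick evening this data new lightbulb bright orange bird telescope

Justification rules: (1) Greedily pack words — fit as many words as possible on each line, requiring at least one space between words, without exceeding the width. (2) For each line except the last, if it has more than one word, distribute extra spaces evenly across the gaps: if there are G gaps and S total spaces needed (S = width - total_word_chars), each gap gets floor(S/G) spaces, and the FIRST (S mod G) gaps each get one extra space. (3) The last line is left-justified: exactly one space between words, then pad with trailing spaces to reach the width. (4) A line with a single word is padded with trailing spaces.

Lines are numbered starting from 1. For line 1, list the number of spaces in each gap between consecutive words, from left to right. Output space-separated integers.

Answer: 1

Derivation:
Line 1: ['emerald', 'sound'] (min_width=13, slack=0)
Line 2: ['rain', 'bridge'] (min_width=11, slack=2)
Line 3: ['north', 'quick'] (min_width=11, slack=2)
Line 4: ['evening', 'this'] (min_width=12, slack=1)
Line 5: ['data', 'new'] (min_width=8, slack=5)
Line 6: ['lightbulb'] (min_width=9, slack=4)
Line 7: ['bright', 'orange'] (min_width=13, slack=0)
Line 8: ['bird'] (min_width=4, slack=9)
Line 9: ['telescope'] (min_width=9, slack=4)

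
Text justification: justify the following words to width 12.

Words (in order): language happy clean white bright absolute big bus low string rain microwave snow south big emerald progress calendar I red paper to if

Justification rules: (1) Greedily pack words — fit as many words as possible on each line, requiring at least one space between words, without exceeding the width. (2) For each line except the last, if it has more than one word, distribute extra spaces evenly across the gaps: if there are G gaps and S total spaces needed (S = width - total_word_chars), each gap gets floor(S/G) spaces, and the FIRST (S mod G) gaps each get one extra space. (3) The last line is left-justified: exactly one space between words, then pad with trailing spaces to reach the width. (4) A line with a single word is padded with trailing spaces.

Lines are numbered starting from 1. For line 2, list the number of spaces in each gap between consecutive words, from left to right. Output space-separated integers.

Line 1: ['language'] (min_width=8, slack=4)
Line 2: ['happy', 'clean'] (min_width=11, slack=1)
Line 3: ['white', 'bright'] (min_width=12, slack=0)
Line 4: ['absolute', 'big'] (min_width=12, slack=0)
Line 5: ['bus', 'low'] (min_width=7, slack=5)
Line 6: ['string', 'rain'] (min_width=11, slack=1)
Line 7: ['microwave'] (min_width=9, slack=3)
Line 8: ['snow', 'south'] (min_width=10, slack=2)
Line 9: ['big', 'emerald'] (min_width=11, slack=1)
Line 10: ['progress'] (min_width=8, slack=4)
Line 11: ['calendar', 'I'] (min_width=10, slack=2)
Line 12: ['red', 'paper', 'to'] (min_width=12, slack=0)
Line 13: ['if'] (min_width=2, slack=10)

Answer: 2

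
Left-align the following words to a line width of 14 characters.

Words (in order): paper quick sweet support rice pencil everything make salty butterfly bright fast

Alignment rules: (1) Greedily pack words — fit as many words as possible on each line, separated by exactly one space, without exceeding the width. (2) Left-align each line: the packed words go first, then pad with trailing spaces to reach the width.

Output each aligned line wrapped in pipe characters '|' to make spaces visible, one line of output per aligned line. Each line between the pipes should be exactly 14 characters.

Answer: |paper quick   |
|sweet support |
|rice pencil   |
|everything    |
|make salty    |
|butterfly     |
|bright fast   |

Derivation:
Line 1: ['paper', 'quick'] (min_width=11, slack=3)
Line 2: ['sweet', 'support'] (min_width=13, slack=1)
Line 3: ['rice', 'pencil'] (min_width=11, slack=3)
Line 4: ['everything'] (min_width=10, slack=4)
Line 5: ['make', 'salty'] (min_width=10, slack=4)
Line 6: ['butterfly'] (min_width=9, slack=5)
Line 7: ['bright', 'fast'] (min_width=11, slack=3)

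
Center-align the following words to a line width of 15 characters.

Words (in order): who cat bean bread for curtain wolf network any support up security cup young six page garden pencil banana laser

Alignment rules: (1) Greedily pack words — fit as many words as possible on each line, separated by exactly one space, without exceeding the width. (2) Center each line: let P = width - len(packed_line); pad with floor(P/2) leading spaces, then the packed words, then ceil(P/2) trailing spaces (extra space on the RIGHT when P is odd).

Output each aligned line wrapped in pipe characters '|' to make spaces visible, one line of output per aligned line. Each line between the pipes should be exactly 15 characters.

Answer: | who cat bean  |
|   bread for   |
| curtain wolf  |
|  network any  |
|  support up   |
| security cup  |
|young six page |
| garden pencil |
| banana laser  |

Derivation:
Line 1: ['who', 'cat', 'bean'] (min_width=12, slack=3)
Line 2: ['bread', 'for'] (min_width=9, slack=6)
Line 3: ['curtain', 'wolf'] (min_width=12, slack=3)
Line 4: ['network', 'any'] (min_width=11, slack=4)
Line 5: ['support', 'up'] (min_width=10, slack=5)
Line 6: ['security', 'cup'] (min_width=12, slack=3)
Line 7: ['young', 'six', 'page'] (min_width=14, slack=1)
Line 8: ['garden', 'pencil'] (min_width=13, slack=2)
Line 9: ['banana', 'laser'] (min_width=12, slack=3)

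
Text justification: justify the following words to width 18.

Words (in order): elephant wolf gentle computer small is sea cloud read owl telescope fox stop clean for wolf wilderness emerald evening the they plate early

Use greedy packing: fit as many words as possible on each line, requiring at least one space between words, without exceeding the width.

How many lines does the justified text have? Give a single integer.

Answer: 9

Derivation:
Line 1: ['elephant', 'wolf'] (min_width=13, slack=5)
Line 2: ['gentle', 'computer'] (min_width=15, slack=3)
Line 3: ['small', 'is', 'sea', 'cloud'] (min_width=18, slack=0)
Line 4: ['read', 'owl', 'telescope'] (min_width=18, slack=0)
Line 5: ['fox', 'stop', 'clean', 'for'] (min_width=18, slack=0)
Line 6: ['wolf', 'wilderness'] (min_width=15, slack=3)
Line 7: ['emerald', 'evening'] (min_width=15, slack=3)
Line 8: ['the', 'they', 'plate'] (min_width=14, slack=4)
Line 9: ['early'] (min_width=5, slack=13)
Total lines: 9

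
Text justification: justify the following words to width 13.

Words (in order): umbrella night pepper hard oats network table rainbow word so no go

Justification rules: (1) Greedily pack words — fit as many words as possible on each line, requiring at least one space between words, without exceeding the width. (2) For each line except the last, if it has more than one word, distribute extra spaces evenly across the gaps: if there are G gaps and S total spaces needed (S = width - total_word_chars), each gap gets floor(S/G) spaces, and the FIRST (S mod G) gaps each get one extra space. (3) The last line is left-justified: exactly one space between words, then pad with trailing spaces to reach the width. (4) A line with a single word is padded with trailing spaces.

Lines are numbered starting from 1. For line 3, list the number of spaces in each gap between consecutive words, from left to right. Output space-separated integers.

Answer: 5

Derivation:
Line 1: ['umbrella'] (min_width=8, slack=5)
Line 2: ['night', 'pepper'] (min_width=12, slack=1)
Line 3: ['hard', 'oats'] (min_width=9, slack=4)
Line 4: ['network', 'table'] (min_width=13, slack=0)
Line 5: ['rainbow', 'word'] (min_width=12, slack=1)
Line 6: ['so', 'no', 'go'] (min_width=8, slack=5)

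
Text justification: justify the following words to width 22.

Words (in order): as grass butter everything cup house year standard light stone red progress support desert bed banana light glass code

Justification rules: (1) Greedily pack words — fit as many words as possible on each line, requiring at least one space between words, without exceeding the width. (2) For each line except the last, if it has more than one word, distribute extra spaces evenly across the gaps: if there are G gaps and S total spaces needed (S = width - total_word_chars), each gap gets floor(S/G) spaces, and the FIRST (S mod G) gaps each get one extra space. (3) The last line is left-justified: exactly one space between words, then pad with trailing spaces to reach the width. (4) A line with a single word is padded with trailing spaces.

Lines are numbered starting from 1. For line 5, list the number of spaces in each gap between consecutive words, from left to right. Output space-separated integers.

Answer: 3 3

Derivation:
Line 1: ['as', 'grass', 'butter'] (min_width=15, slack=7)
Line 2: ['everything', 'cup', 'house'] (min_width=20, slack=2)
Line 3: ['year', 'standard', 'light'] (min_width=19, slack=3)
Line 4: ['stone', 'red', 'progress'] (min_width=18, slack=4)
Line 5: ['support', 'desert', 'bed'] (min_width=18, slack=4)
Line 6: ['banana', 'light', 'glass'] (min_width=18, slack=4)
Line 7: ['code'] (min_width=4, slack=18)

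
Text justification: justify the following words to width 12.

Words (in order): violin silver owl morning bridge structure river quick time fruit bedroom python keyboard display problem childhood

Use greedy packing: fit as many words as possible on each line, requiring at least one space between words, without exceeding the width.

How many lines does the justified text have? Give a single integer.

Answer: 13

Derivation:
Line 1: ['violin'] (min_width=6, slack=6)
Line 2: ['silver', 'owl'] (min_width=10, slack=2)
Line 3: ['morning'] (min_width=7, slack=5)
Line 4: ['bridge'] (min_width=6, slack=6)
Line 5: ['structure'] (min_width=9, slack=3)
Line 6: ['river', 'quick'] (min_width=11, slack=1)
Line 7: ['time', 'fruit'] (min_width=10, slack=2)
Line 8: ['bedroom'] (min_width=7, slack=5)
Line 9: ['python'] (min_width=6, slack=6)
Line 10: ['keyboard'] (min_width=8, slack=4)
Line 11: ['display'] (min_width=7, slack=5)
Line 12: ['problem'] (min_width=7, slack=5)
Line 13: ['childhood'] (min_width=9, slack=3)
Total lines: 13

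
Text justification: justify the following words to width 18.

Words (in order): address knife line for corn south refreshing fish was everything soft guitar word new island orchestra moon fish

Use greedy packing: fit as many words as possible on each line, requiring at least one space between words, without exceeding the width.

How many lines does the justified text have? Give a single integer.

Line 1: ['address', 'knife', 'line'] (min_width=18, slack=0)
Line 2: ['for', 'corn', 'south'] (min_width=14, slack=4)
Line 3: ['refreshing', 'fish'] (min_width=15, slack=3)
Line 4: ['was', 'everything'] (min_width=14, slack=4)
Line 5: ['soft', 'guitar', 'word'] (min_width=16, slack=2)
Line 6: ['new', 'island'] (min_width=10, slack=8)
Line 7: ['orchestra', 'moon'] (min_width=14, slack=4)
Line 8: ['fish'] (min_width=4, slack=14)
Total lines: 8

Answer: 8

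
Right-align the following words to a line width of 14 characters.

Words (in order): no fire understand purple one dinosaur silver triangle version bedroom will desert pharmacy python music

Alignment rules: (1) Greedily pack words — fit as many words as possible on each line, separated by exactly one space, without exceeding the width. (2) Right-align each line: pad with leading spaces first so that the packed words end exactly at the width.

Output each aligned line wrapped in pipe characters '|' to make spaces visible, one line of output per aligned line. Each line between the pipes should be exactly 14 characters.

Line 1: ['no', 'fire'] (min_width=7, slack=7)
Line 2: ['understand'] (min_width=10, slack=4)
Line 3: ['purple', 'one'] (min_width=10, slack=4)
Line 4: ['dinosaur'] (min_width=8, slack=6)
Line 5: ['silver'] (min_width=6, slack=8)
Line 6: ['triangle'] (min_width=8, slack=6)
Line 7: ['version'] (min_width=7, slack=7)
Line 8: ['bedroom', 'will'] (min_width=12, slack=2)
Line 9: ['desert'] (min_width=6, slack=8)
Line 10: ['pharmacy'] (min_width=8, slack=6)
Line 11: ['python', 'music'] (min_width=12, slack=2)

Answer: |       no fire|
|    understand|
|    purple one|
|      dinosaur|
|        silver|
|      triangle|
|       version|
|  bedroom will|
|        desert|
|      pharmacy|
|  python music|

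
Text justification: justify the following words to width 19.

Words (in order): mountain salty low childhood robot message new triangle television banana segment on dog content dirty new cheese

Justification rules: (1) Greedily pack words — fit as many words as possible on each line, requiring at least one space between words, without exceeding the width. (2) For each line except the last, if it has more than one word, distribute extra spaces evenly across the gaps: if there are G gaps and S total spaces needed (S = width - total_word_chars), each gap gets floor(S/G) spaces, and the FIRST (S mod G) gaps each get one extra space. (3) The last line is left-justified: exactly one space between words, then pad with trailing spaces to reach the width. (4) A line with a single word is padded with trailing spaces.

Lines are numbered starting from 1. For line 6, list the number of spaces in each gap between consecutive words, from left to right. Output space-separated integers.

Line 1: ['mountain', 'salty', 'low'] (min_width=18, slack=1)
Line 2: ['childhood', 'robot'] (min_width=15, slack=4)
Line 3: ['message', 'new'] (min_width=11, slack=8)
Line 4: ['triangle', 'television'] (min_width=19, slack=0)
Line 5: ['banana', 'segment', 'on'] (min_width=17, slack=2)
Line 6: ['dog', 'content', 'dirty'] (min_width=17, slack=2)
Line 7: ['new', 'cheese'] (min_width=10, slack=9)

Answer: 2 2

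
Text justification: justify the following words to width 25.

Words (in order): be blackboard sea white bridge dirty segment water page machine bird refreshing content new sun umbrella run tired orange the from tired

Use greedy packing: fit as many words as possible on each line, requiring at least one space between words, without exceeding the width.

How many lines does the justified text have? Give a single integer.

Answer: 6

Derivation:
Line 1: ['be', 'blackboard', 'sea', 'white'] (min_width=23, slack=2)
Line 2: ['bridge', 'dirty', 'segment'] (min_width=20, slack=5)
Line 3: ['water', 'page', 'machine', 'bird'] (min_width=23, slack=2)
Line 4: ['refreshing', 'content', 'new'] (min_width=22, slack=3)
Line 5: ['sun', 'umbrella', 'run', 'tired'] (min_width=22, slack=3)
Line 6: ['orange', 'the', 'from', 'tired'] (min_width=21, slack=4)
Total lines: 6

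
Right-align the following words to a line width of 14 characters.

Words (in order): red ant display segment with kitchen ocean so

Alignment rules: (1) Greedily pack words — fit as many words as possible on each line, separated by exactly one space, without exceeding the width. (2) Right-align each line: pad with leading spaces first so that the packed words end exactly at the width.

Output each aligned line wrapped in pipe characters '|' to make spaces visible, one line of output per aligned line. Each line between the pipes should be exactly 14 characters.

Answer: |       red ant|
|       display|
|  segment with|
| kitchen ocean|
|            so|

Derivation:
Line 1: ['red', 'ant'] (min_width=7, slack=7)
Line 2: ['display'] (min_width=7, slack=7)
Line 3: ['segment', 'with'] (min_width=12, slack=2)
Line 4: ['kitchen', 'ocean'] (min_width=13, slack=1)
Line 5: ['so'] (min_width=2, slack=12)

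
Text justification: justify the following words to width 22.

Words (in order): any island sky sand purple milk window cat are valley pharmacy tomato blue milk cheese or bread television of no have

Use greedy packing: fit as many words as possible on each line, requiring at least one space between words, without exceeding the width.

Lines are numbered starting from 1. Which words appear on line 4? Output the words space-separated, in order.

Line 1: ['any', 'island', 'sky', 'sand'] (min_width=19, slack=3)
Line 2: ['purple', 'milk', 'window', 'cat'] (min_width=22, slack=0)
Line 3: ['are', 'valley', 'pharmacy'] (min_width=19, slack=3)
Line 4: ['tomato', 'blue', 'milk'] (min_width=16, slack=6)
Line 5: ['cheese', 'or', 'bread'] (min_width=15, slack=7)
Line 6: ['television', 'of', 'no', 'have'] (min_width=21, slack=1)

Answer: tomato blue milk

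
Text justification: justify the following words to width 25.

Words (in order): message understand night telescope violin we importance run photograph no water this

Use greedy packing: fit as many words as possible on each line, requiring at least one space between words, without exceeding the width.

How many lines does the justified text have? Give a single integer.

Answer: 4

Derivation:
Line 1: ['message', 'understand', 'night'] (min_width=24, slack=1)
Line 2: ['telescope', 'violin', 'we'] (min_width=19, slack=6)
Line 3: ['importance', 'run', 'photograph'] (min_width=25, slack=0)
Line 4: ['no', 'water', 'this'] (min_width=13, slack=12)
Total lines: 4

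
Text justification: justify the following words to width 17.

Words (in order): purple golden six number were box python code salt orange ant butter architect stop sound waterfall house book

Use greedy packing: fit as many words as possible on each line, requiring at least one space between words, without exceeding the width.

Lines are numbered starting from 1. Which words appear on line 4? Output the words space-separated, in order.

Line 1: ['purple', 'golden', 'six'] (min_width=17, slack=0)
Line 2: ['number', 'were', 'box'] (min_width=15, slack=2)
Line 3: ['python', 'code', 'salt'] (min_width=16, slack=1)
Line 4: ['orange', 'ant', 'butter'] (min_width=17, slack=0)
Line 5: ['architect', 'stop'] (min_width=14, slack=3)
Line 6: ['sound', 'waterfall'] (min_width=15, slack=2)
Line 7: ['house', 'book'] (min_width=10, slack=7)

Answer: orange ant butter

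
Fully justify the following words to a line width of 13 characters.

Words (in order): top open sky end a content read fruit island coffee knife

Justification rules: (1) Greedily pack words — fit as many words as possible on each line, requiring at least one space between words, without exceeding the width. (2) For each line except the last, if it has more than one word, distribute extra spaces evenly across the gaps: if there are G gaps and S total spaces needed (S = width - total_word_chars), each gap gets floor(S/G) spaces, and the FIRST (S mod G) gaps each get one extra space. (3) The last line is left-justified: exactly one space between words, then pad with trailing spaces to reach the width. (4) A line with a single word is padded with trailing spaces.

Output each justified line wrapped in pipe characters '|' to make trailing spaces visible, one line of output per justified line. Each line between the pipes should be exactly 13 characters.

Line 1: ['top', 'open', 'sky'] (min_width=12, slack=1)
Line 2: ['end', 'a', 'content'] (min_width=13, slack=0)
Line 3: ['read', 'fruit'] (min_width=10, slack=3)
Line 4: ['island', 'coffee'] (min_width=13, slack=0)
Line 5: ['knife'] (min_width=5, slack=8)

Answer: |top  open sky|
|end a content|
|read    fruit|
|island coffee|
|knife        |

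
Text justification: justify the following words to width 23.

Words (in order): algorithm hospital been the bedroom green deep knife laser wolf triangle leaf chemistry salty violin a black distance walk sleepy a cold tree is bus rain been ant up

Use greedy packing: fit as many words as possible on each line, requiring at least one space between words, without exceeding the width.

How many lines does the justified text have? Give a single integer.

Line 1: ['algorithm', 'hospital', 'been'] (min_width=23, slack=0)
Line 2: ['the', 'bedroom', 'green', 'deep'] (min_width=22, slack=1)
Line 3: ['knife', 'laser', 'wolf'] (min_width=16, slack=7)
Line 4: ['triangle', 'leaf', 'chemistry'] (min_width=23, slack=0)
Line 5: ['salty', 'violin', 'a', 'black'] (min_width=20, slack=3)
Line 6: ['distance', 'walk', 'sleepy', 'a'] (min_width=22, slack=1)
Line 7: ['cold', 'tree', 'is', 'bus', 'rain'] (min_width=21, slack=2)
Line 8: ['been', 'ant', 'up'] (min_width=11, slack=12)
Total lines: 8

Answer: 8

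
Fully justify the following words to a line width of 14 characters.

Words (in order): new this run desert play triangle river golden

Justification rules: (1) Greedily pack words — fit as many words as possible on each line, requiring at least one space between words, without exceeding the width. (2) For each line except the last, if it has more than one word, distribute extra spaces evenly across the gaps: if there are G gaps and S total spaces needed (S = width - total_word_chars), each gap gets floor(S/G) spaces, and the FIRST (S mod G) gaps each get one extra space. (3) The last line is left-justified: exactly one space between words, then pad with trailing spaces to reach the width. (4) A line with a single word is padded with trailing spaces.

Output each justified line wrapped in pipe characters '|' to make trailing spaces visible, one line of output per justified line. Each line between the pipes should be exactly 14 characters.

Answer: |new  this  run|
|desert    play|
|triangle river|
|golden        |

Derivation:
Line 1: ['new', 'this', 'run'] (min_width=12, slack=2)
Line 2: ['desert', 'play'] (min_width=11, slack=3)
Line 3: ['triangle', 'river'] (min_width=14, slack=0)
Line 4: ['golden'] (min_width=6, slack=8)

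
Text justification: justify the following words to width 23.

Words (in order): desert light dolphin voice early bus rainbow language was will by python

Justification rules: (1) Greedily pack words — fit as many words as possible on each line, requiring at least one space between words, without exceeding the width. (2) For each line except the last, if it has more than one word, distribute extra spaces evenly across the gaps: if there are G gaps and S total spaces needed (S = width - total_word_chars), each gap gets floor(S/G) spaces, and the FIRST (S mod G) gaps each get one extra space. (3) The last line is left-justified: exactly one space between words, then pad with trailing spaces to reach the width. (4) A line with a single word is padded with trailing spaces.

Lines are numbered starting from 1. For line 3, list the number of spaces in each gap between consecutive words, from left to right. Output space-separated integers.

Answer: 2 2 2

Derivation:
Line 1: ['desert', 'light', 'dolphin'] (min_width=20, slack=3)
Line 2: ['voice', 'early', 'bus', 'rainbow'] (min_width=23, slack=0)
Line 3: ['language', 'was', 'will', 'by'] (min_width=20, slack=3)
Line 4: ['python'] (min_width=6, slack=17)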